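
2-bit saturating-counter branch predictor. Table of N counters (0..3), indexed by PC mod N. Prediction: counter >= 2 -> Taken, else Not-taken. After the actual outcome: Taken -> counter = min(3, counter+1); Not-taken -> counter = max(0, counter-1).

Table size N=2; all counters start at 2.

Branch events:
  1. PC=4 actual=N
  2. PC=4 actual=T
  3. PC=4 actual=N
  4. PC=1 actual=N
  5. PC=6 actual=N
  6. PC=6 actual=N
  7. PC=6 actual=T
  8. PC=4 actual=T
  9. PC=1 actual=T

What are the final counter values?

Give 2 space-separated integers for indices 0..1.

Ev 1: PC=4 idx=0 pred=T actual=N -> ctr[0]=1
Ev 2: PC=4 idx=0 pred=N actual=T -> ctr[0]=2
Ev 3: PC=4 idx=0 pred=T actual=N -> ctr[0]=1
Ev 4: PC=1 idx=1 pred=T actual=N -> ctr[1]=1
Ev 5: PC=6 idx=0 pred=N actual=N -> ctr[0]=0
Ev 6: PC=6 idx=0 pred=N actual=N -> ctr[0]=0
Ev 7: PC=6 idx=0 pred=N actual=T -> ctr[0]=1
Ev 8: PC=4 idx=0 pred=N actual=T -> ctr[0]=2
Ev 9: PC=1 idx=1 pred=N actual=T -> ctr[1]=2

Answer: 2 2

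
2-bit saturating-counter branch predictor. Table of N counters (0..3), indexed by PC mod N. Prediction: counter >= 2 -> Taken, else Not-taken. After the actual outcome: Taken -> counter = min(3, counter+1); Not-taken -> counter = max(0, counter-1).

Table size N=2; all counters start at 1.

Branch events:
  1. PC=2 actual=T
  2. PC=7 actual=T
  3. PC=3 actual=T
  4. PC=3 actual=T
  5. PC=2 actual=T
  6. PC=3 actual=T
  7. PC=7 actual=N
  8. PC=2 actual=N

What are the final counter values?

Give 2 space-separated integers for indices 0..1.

Ev 1: PC=2 idx=0 pred=N actual=T -> ctr[0]=2
Ev 2: PC=7 idx=1 pred=N actual=T -> ctr[1]=2
Ev 3: PC=3 idx=1 pred=T actual=T -> ctr[1]=3
Ev 4: PC=3 idx=1 pred=T actual=T -> ctr[1]=3
Ev 5: PC=2 idx=0 pred=T actual=T -> ctr[0]=3
Ev 6: PC=3 idx=1 pred=T actual=T -> ctr[1]=3
Ev 7: PC=7 idx=1 pred=T actual=N -> ctr[1]=2
Ev 8: PC=2 idx=0 pred=T actual=N -> ctr[0]=2

Answer: 2 2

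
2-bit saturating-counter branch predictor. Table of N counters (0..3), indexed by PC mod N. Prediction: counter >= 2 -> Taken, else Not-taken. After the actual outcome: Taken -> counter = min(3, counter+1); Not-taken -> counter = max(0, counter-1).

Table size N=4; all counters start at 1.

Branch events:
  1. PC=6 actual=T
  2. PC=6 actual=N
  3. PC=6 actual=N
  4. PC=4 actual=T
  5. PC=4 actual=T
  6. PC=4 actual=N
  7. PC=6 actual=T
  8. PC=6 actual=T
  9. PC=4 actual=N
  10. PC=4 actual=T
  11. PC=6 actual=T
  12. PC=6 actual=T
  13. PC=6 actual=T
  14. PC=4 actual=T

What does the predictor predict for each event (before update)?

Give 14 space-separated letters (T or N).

Ev 1: PC=6 idx=2 pred=N actual=T -> ctr[2]=2
Ev 2: PC=6 idx=2 pred=T actual=N -> ctr[2]=1
Ev 3: PC=6 idx=2 pred=N actual=N -> ctr[2]=0
Ev 4: PC=4 idx=0 pred=N actual=T -> ctr[0]=2
Ev 5: PC=4 idx=0 pred=T actual=T -> ctr[0]=3
Ev 6: PC=4 idx=0 pred=T actual=N -> ctr[0]=2
Ev 7: PC=6 idx=2 pred=N actual=T -> ctr[2]=1
Ev 8: PC=6 idx=2 pred=N actual=T -> ctr[2]=2
Ev 9: PC=4 idx=0 pred=T actual=N -> ctr[0]=1
Ev 10: PC=4 idx=0 pred=N actual=T -> ctr[0]=2
Ev 11: PC=6 idx=2 pred=T actual=T -> ctr[2]=3
Ev 12: PC=6 idx=2 pred=T actual=T -> ctr[2]=3
Ev 13: PC=6 idx=2 pred=T actual=T -> ctr[2]=3
Ev 14: PC=4 idx=0 pred=T actual=T -> ctr[0]=3

Answer: N T N N T T N N T N T T T T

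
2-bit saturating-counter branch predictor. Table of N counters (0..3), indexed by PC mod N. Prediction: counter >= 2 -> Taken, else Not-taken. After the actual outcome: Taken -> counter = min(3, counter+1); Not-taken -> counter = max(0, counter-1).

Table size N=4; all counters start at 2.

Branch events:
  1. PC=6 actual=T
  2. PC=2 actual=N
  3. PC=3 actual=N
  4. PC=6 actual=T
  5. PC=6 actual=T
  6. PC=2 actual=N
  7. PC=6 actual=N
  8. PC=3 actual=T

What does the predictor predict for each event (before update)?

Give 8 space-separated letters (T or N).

Ev 1: PC=6 idx=2 pred=T actual=T -> ctr[2]=3
Ev 2: PC=2 idx=2 pred=T actual=N -> ctr[2]=2
Ev 3: PC=3 idx=3 pred=T actual=N -> ctr[3]=1
Ev 4: PC=6 idx=2 pred=T actual=T -> ctr[2]=3
Ev 5: PC=6 idx=2 pred=T actual=T -> ctr[2]=3
Ev 6: PC=2 idx=2 pred=T actual=N -> ctr[2]=2
Ev 7: PC=6 idx=2 pred=T actual=N -> ctr[2]=1
Ev 8: PC=3 idx=3 pred=N actual=T -> ctr[3]=2

Answer: T T T T T T T N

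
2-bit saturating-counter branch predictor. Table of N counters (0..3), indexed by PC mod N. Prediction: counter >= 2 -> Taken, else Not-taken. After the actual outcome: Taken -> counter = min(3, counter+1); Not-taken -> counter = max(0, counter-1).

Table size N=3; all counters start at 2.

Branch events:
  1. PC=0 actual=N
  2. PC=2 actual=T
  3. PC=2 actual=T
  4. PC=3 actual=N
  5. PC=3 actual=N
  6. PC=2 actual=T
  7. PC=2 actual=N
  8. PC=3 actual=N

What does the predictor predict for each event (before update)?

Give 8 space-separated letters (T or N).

Answer: T T T N N T T N

Derivation:
Ev 1: PC=0 idx=0 pred=T actual=N -> ctr[0]=1
Ev 2: PC=2 idx=2 pred=T actual=T -> ctr[2]=3
Ev 3: PC=2 idx=2 pred=T actual=T -> ctr[2]=3
Ev 4: PC=3 idx=0 pred=N actual=N -> ctr[0]=0
Ev 5: PC=3 idx=0 pred=N actual=N -> ctr[0]=0
Ev 6: PC=2 idx=2 pred=T actual=T -> ctr[2]=3
Ev 7: PC=2 idx=2 pred=T actual=N -> ctr[2]=2
Ev 8: PC=3 idx=0 pred=N actual=N -> ctr[0]=0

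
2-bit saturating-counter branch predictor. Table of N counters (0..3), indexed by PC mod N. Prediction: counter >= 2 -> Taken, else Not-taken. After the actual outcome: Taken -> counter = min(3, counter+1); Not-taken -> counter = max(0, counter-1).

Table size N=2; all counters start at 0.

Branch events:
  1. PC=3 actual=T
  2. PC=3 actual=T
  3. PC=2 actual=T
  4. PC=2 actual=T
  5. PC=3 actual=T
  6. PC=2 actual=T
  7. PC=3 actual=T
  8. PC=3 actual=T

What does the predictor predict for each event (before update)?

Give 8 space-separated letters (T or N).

Answer: N N N N T T T T

Derivation:
Ev 1: PC=3 idx=1 pred=N actual=T -> ctr[1]=1
Ev 2: PC=3 idx=1 pred=N actual=T -> ctr[1]=2
Ev 3: PC=2 idx=0 pred=N actual=T -> ctr[0]=1
Ev 4: PC=2 idx=0 pred=N actual=T -> ctr[0]=2
Ev 5: PC=3 idx=1 pred=T actual=T -> ctr[1]=3
Ev 6: PC=2 idx=0 pred=T actual=T -> ctr[0]=3
Ev 7: PC=3 idx=1 pred=T actual=T -> ctr[1]=3
Ev 8: PC=3 idx=1 pred=T actual=T -> ctr[1]=3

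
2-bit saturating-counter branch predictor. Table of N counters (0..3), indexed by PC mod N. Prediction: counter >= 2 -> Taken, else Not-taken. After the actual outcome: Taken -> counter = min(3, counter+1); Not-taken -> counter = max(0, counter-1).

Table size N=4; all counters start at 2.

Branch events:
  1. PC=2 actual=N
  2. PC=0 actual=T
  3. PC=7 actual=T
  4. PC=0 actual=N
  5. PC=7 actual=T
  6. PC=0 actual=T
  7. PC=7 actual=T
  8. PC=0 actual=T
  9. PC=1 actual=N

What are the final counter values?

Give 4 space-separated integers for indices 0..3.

Answer: 3 1 1 3

Derivation:
Ev 1: PC=2 idx=2 pred=T actual=N -> ctr[2]=1
Ev 2: PC=0 idx=0 pred=T actual=T -> ctr[0]=3
Ev 3: PC=7 idx=3 pred=T actual=T -> ctr[3]=3
Ev 4: PC=0 idx=0 pred=T actual=N -> ctr[0]=2
Ev 5: PC=7 idx=3 pred=T actual=T -> ctr[3]=3
Ev 6: PC=0 idx=0 pred=T actual=T -> ctr[0]=3
Ev 7: PC=7 idx=3 pred=T actual=T -> ctr[3]=3
Ev 8: PC=0 idx=0 pred=T actual=T -> ctr[0]=3
Ev 9: PC=1 idx=1 pred=T actual=N -> ctr[1]=1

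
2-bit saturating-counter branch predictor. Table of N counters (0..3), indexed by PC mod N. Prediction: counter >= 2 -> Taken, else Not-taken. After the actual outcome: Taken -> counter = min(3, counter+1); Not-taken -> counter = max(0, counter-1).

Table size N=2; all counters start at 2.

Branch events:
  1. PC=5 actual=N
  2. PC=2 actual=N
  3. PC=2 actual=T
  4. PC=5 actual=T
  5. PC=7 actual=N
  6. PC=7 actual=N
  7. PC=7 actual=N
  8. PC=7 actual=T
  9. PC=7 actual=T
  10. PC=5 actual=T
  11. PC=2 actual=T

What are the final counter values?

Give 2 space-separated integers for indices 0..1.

Ev 1: PC=5 idx=1 pred=T actual=N -> ctr[1]=1
Ev 2: PC=2 idx=0 pred=T actual=N -> ctr[0]=1
Ev 3: PC=2 idx=0 pred=N actual=T -> ctr[0]=2
Ev 4: PC=5 idx=1 pred=N actual=T -> ctr[1]=2
Ev 5: PC=7 idx=1 pred=T actual=N -> ctr[1]=1
Ev 6: PC=7 idx=1 pred=N actual=N -> ctr[1]=0
Ev 7: PC=7 idx=1 pred=N actual=N -> ctr[1]=0
Ev 8: PC=7 idx=1 pred=N actual=T -> ctr[1]=1
Ev 9: PC=7 idx=1 pred=N actual=T -> ctr[1]=2
Ev 10: PC=5 idx=1 pred=T actual=T -> ctr[1]=3
Ev 11: PC=2 idx=0 pred=T actual=T -> ctr[0]=3

Answer: 3 3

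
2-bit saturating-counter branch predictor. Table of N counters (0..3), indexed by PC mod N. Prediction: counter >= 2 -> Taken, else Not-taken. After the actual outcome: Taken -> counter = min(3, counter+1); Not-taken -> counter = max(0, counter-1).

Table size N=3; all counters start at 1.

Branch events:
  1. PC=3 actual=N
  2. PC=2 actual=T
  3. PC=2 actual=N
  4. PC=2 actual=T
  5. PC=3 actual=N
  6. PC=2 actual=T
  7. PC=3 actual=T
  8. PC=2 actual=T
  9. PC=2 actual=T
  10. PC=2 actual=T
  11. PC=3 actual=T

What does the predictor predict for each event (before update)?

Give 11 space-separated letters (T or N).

Answer: N N T N N T N T T T N

Derivation:
Ev 1: PC=3 idx=0 pred=N actual=N -> ctr[0]=0
Ev 2: PC=2 idx=2 pred=N actual=T -> ctr[2]=2
Ev 3: PC=2 idx=2 pred=T actual=N -> ctr[2]=1
Ev 4: PC=2 idx=2 pred=N actual=T -> ctr[2]=2
Ev 5: PC=3 idx=0 pred=N actual=N -> ctr[0]=0
Ev 6: PC=2 idx=2 pred=T actual=T -> ctr[2]=3
Ev 7: PC=3 idx=0 pred=N actual=T -> ctr[0]=1
Ev 8: PC=2 idx=2 pred=T actual=T -> ctr[2]=3
Ev 9: PC=2 idx=2 pred=T actual=T -> ctr[2]=3
Ev 10: PC=2 idx=2 pred=T actual=T -> ctr[2]=3
Ev 11: PC=3 idx=0 pred=N actual=T -> ctr[0]=2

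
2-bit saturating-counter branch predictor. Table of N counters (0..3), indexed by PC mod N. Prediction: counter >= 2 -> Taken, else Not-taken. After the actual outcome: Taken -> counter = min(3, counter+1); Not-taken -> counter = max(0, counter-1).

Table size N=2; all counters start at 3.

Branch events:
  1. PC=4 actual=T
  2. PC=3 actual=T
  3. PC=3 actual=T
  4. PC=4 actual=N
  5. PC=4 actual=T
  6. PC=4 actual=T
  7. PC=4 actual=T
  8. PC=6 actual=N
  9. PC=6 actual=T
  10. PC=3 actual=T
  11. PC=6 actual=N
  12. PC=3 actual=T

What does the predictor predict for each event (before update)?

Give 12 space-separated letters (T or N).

Answer: T T T T T T T T T T T T

Derivation:
Ev 1: PC=4 idx=0 pred=T actual=T -> ctr[0]=3
Ev 2: PC=3 idx=1 pred=T actual=T -> ctr[1]=3
Ev 3: PC=3 idx=1 pred=T actual=T -> ctr[1]=3
Ev 4: PC=4 idx=0 pred=T actual=N -> ctr[0]=2
Ev 5: PC=4 idx=0 pred=T actual=T -> ctr[0]=3
Ev 6: PC=4 idx=0 pred=T actual=T -> ctr[0]=3
Ev 7: PC=4 idx=0 pred=T actual=T -> ctr[0]=3
Ev 8: PC=6 idx=0 pred=T actual=N -> ctr[0]=2
Ev 9: PC=6 idx=0 pred=T actual=T -> ctr[0]=3
Ev 10: PC=3 idx=1 pred=T actual=T -> ctr[1]=3
Ev 11: PC=6 idx=0 pred=T actual=N -> ctr[0]=2
Ev 12: PC=3 idx=1 pred=T actual=T -> ctr[1]=3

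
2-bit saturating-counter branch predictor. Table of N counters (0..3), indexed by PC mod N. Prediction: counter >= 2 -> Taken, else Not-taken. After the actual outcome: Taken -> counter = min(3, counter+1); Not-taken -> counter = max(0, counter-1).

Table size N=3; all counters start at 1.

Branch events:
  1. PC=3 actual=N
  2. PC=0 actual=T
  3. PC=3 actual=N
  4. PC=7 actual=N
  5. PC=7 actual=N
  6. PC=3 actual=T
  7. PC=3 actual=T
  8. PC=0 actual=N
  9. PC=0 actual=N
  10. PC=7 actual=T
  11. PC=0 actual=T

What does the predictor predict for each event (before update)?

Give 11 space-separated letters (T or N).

Ev 1: PC=3 idx=0 pred=N actual=N -> ctr[0]=0
Ev 2: PC=0 idx=0 pred=N actual=T -> ctr[0]=1
Ev 3: PC=3 idx=0 pred=N actual=N -> ctr[0]=0
Ev 4: PC=7 idx=1 pred=N actual=N -> ctr[1]=0
Ev 5: PC=7 idx=1 pred=N actual=N -> ctr[1]=0
Ev 6: PC=3 idx=0 pred=N actual=T -> ctr[0]=1
Ev 7: PC=3 idx=0 pred=N actual=T -> ctr[0]=2
Ev 8: PC=0 idx=0 pred=T actual=N -> ctr[0]=1
Ev 9: PC=0 idx=0 pred=N actual=N -> ctr[0]=0
Ev 10: PC=7 idx=1 pred=N actual=T -> ctr[1]=1
Ev 11: PC=0 idx=0 pred=N actual=T -> ctr[0]=1

Answer: N N N N N N N T N N N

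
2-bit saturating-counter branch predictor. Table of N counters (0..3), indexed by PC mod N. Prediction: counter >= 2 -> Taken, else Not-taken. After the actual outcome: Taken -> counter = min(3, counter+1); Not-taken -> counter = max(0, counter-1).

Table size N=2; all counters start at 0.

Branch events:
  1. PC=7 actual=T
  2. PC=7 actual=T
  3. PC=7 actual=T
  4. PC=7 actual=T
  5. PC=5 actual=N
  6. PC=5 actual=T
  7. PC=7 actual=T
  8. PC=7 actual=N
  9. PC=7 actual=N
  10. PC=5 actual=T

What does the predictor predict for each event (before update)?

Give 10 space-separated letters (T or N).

Ev 1: PC=7 idx=1 pred=N actual=T -> ctr[1]=1
Ev 2: PC=7 idx=1 pred=N actual=T -> ctr[1]=2
Ev 3: PC=7 idx=1 pred=T actual=T -> ctr[1]=3
Ev 4: PC=7 idx=1 pred=T actual=T -> ctr[1]=3
Ev 5: PC=5 idx=1 pred=T actual=N -> ctr[1]=2
Ev 6: PC=5 idx=1 pred=T actual=T -> ctr[1]=3
Ev 7: PC=7 idx=1 pred=T actual=T -> ctr[1]=3
Ev 8: PC=7 idx=1 pred=T actual=N -> ctr[1]=2
Ev 9: PC=7 idx=1 pred=T actual=N -> ctr[1]=1
Ev 10: PC=5 idx=1 pred=N actual=T -> ctr[1]=2

Answer: N N T T T T T T T N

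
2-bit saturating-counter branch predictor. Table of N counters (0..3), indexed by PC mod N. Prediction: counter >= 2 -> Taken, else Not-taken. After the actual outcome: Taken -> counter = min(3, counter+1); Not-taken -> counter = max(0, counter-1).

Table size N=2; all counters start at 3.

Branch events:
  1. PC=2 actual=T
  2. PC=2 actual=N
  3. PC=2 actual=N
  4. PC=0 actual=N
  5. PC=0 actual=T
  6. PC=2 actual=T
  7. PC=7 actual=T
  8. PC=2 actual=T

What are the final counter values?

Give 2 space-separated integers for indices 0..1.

Ev 1: PC=2 idx=0 pred=T actual=T -> ctr[0]=3
Ev 2: PC=2 idx=0 pred=T actual=N -> ctr[0]=2
Ev 3: PC=2 idx=0 pred=T actual=N -> ctr[0]=1
Ev 4: PC=0 idx=0 pred=N actual=N -> ctr[0]=0
Ev 5: PC=0 idx=0 pred=N actual=T -> ctr[0]=1
Ev 6: PC=2 idx=0 pred=N actual=T -> ctr[0]=2
Ev 7: PC=7 idx=1 pred=T actual=T -> ctr[1]=3
Ev 8: PC=2 idx=0 pred=T actual=T -> ctr[0]=3

Answer: 3 3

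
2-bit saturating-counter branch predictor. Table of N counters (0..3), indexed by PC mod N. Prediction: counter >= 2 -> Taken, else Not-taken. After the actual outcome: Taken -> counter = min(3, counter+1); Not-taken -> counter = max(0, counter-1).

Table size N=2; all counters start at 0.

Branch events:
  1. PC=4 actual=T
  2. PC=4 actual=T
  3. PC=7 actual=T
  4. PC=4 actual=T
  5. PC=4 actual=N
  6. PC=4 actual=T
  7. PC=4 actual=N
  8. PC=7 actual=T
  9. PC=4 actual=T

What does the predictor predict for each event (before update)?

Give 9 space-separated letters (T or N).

Ev 1: PC=4 idx=0 pred=N actual=T -> ctr[0]=1
Ev 2: PC=4 idx=0 pred=N actual=T -> ctr[0]=2
Ev 3: PC=7 idx=1 pred=N actual=T -> ctr[1]=1
Ev 4: PC=4 idx=0 pred=T actual=T -> ctr[0]=3
Ev 5: PC=4 idx=0 pred=T actual=N -> ctr[0]=2
Ev 6: PC=4 idx=0 pred=T actual=T -> ctr[0]=3
Ev 7: PC=4 idx=0 pred=T actual=N -> ctr[0]=2
Ev 8: PC=7 idx=1 pred=N actual=T -> ctr[1]=2
Ev 9: PC=4 idx=0 pred=T actual=T -> ctr[0]=3

Answer: N N N T T T T N T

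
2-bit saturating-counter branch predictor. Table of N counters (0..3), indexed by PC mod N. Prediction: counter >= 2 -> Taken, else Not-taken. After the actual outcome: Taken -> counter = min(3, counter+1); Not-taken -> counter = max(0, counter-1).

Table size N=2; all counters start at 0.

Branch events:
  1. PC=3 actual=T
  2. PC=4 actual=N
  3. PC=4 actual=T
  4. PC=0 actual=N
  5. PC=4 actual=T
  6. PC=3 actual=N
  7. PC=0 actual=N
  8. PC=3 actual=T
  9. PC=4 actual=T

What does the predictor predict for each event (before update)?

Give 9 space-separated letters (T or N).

Ev 1: PC=3 idx=1 pred=N actual=T -> ctr[1]=1
Ev 2: PC=4 idx=0 pred=N actual=N -> ctr[0]=0
Ev 3: PC=4 idx=0 pred=N actual=T -> ctr[0]=1
Ev 4: PC=0 idx=0 pred=N actual=N -> ctr[0]=0
Ev 5: PC=4 idx=0 pred=N actual=T -> ctr[0]=1
Ev 6: PC=3 idx=1 pred=N actual=N -> ctr[1]=0
Ev 7: PC=0 idx=0 pred=N actual=N -> ctr[0]=0
Ev 8: PC=3 idx=1 pred=N actual=T -> ctr[1]=1
Ev 9: PC=4 idx=0 pred=N actual=T -> ctr[0]=1

Answer: N N N N N N N N N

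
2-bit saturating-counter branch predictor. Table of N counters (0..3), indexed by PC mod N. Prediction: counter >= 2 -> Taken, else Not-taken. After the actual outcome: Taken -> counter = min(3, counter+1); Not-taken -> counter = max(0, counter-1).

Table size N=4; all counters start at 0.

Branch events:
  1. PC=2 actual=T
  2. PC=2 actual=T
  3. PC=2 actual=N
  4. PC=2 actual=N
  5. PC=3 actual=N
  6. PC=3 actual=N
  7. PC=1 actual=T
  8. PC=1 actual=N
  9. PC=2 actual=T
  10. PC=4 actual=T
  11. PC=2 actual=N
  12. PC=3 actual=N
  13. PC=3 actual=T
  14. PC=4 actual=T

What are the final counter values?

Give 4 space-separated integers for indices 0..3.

Answer: 2 0 0 1

Derivation:
Ev 1: PC=2 idx=2 pred=N actual=T -> ctr[2]=1
Ev 2: PC=2 idx=2 pred=N actual=T -> ctr[2]=2
Ev 3: PC=2 idx=2 pred=T actual=N -> ctr[2]=1
Ev 4: PC=2 idx=2 pred=N actual=N -> ctr[2]=0
Ev 5: PC=3 idx=3 pred=N actual=N -> ctr[3]=0
Ev 6: PC=3 idx=3 pred=N actual=N -> ctr[3]=0
Ev 7: PC=1 idx=1 pred=N actual=T -> ctr[1]=1
Ev 8: PC=1 idx=1 pred=N actual=N -> ctr[1]=0
Ev 9: PC=2 idx=2 pred=N actual=T -> ctr[2]=1
Ev 10: PC=4 idx=0 pred=N actual=T -> ctr[0]=1
Ev 11: PC=2 idx=2 pred=N actual=N -> ctr[2]=0
Ev 12: PC=3 idx=3 pred=N actual=N -> ctr[3]=0
Ev 13: PC=3 idx=3 pred=N actual=T -> ctr[3]=1
Ev 14: PC=4 idx=0 pred=N actual=T -> ctr[0]=2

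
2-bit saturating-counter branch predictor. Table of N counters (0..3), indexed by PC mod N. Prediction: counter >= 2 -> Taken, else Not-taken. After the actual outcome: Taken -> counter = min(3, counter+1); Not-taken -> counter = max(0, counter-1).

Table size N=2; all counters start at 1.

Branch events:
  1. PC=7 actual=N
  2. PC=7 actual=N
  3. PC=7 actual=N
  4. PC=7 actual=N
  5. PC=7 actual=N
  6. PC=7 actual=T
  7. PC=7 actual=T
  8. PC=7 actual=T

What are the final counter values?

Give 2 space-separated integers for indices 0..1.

Ev 1: PC=7 idx=1 pred=N actual=N -> ctr[1]=0
Ev 2: PC=7 idx=1 pred=N actual=N -> ctr[1]=0
Ev 3: PC=7 idx=1 pred=N actual=N -> ctr[1]=0
Ev 4: PC=7 idx=1 pred=N actual=N -> ctr[1]=0
Ev 5: PC=7 idx=1 pred=N actual=N -> ctr[1]=0
Ev 6: PC=7 idx=1 pred=N actual=T -> ctr[1]=1
Ev 7: PC=7 idx=1 pred=N actual=T -> ctr[1]=2
Ev 8: PC=7 idx=1 pred=T actual=T -> ctr[1]=3

Answer: 1 3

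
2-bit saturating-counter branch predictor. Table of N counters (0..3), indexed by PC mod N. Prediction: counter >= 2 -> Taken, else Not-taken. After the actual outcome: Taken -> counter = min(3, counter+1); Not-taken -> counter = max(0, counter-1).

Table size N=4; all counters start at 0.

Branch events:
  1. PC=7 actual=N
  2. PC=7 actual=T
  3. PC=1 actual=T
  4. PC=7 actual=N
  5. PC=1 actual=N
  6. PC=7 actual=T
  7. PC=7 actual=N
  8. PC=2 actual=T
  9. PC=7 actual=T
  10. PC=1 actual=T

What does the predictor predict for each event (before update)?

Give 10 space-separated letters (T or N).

Ev 1: PC=7 idx=3 pred=N actual=N -> ctr[3]=0
Ev 2: PC=7 idx=3 pred=N actual=T -> ctr[3]=1
Ev 3: PC=1 idx=1 pred=N actual=T -> ctr[1]=1
Ev 4: PC=7 idx=3 pred=N actual=N -> ctr[3]=0
Ev 5: PC=1 idx=1 pred=N actual=N -> ctr[1]=0
Ev 6: PC=7 idx=3 pred=N actual=T -> ctr[3]=1
Ev 7: PC=7 idx=3 pred=N actual=N -> ctr[3]=0
Ev 8: PC=2 idx=2 pred=N actual=T -> ctr[2]=1
Ev 9: PC=7 idx=3 pred=N actual=T -> ctr[3]=1
Ev 10: PC=1 idx=1 pred=N actual=T -> ctr[1]=1

Answer: N N N N N N N N N N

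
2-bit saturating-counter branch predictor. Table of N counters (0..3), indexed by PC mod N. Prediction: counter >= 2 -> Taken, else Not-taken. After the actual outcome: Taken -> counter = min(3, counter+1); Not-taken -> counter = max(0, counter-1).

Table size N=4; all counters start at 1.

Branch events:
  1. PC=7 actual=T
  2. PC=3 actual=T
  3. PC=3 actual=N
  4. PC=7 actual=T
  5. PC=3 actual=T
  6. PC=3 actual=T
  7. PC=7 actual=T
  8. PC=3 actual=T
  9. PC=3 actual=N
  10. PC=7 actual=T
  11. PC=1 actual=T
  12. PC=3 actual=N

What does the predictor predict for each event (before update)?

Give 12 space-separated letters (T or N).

Ev 1: PC=7 idx=3 pred=N actual=T -> ctr[3]=2
Ev 2: PC=3 idx=3 pred=T actual=T -> ctr[3]=3
Ev 3: PC=3 idx=3 pred=T actual=N -> ctr[3]=2
Ev 4: PC=7 idx=3 pred=T actual=T -> ctr[3]=3
Ev 5: PC=3 idx=3 pred=T actual=T -> ctr[3]=3
Ev 6: PC=3 idx=3 pred=T actual=T -> ctr[3]=3
Ev 7: PC=7 idx=3 pred=T actual=T -> ctr[3]=3
Ev 8: PC=3 idx=3 pred=T actual=T -> ctr[3]=3
Ev 9: PC=3 idx=3 pred=T actual=N -> ctr[3]=2
Ev 10: PC=7 idx=3 pred=T actual=T -> ctr[3]=3
Ev 11: PC=1 idx=1 pred=N actual=T -> ctr[1]=2
Ev 12: PC=3 idx=3 pred=T actual=N -> ctr[3]=2

Answer: N T T T T T T T T T N T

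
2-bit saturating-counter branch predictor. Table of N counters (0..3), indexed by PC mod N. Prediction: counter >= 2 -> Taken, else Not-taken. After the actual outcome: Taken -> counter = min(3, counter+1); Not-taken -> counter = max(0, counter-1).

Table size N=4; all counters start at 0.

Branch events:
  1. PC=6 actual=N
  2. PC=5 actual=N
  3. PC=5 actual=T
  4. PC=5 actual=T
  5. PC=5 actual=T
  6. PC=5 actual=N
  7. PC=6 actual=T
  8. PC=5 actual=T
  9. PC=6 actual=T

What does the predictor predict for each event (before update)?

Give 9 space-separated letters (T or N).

Answer: N N N N T T N T N

Derivation:
Ev 1: PC=6 idx=2 pred=N actual=N -> ctr[2]=0
Ev 2: PC=5 idx=1 pred=N actual=N -> ctr[1]=0
Ev 3: PC=5 idx=1 pred=N actual=T -> ctr[1]=1
Ev 4: PC=5 idx=1 pred=N actual=T -> ctr[1]=2
Ev 5: PC=5 idx=1 pred=T actual=T -> ctr[1]=3
Ev 6: PC=5 idx=1 pred=T actual=N -> ctr[1]=2
Ev 7: PC=6 idx=2 pred=N actual=T -> ctr[2]=1
Ev 8: PC=5 idx=1 pred=T actual=T -> ctr[1]=3
Ev 9: PC=6 idx=2 pred=N actual=T -> ctr[2]=2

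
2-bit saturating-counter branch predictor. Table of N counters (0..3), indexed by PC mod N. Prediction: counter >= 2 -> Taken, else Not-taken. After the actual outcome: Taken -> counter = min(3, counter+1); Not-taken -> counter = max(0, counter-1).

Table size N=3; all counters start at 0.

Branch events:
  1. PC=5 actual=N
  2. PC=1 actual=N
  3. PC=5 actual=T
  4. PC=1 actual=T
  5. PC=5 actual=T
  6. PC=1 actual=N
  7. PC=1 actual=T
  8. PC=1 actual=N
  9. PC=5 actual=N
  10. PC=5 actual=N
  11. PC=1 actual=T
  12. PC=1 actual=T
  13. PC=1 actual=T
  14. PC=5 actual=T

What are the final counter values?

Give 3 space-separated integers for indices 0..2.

Ev 1: PC=5 idx=2 pred=N actual=N -> ctr[2]=0
Ev 2: PC=1 idx=1 pred=N actual=N -> ctr[1]=0
Ev 3: PC=5 idx=2 pred=N actual=T -> ctr[2]=1
Ev 4: PC=1 idx=1 pred=N actual=T -> ctr[1]=1
Ev 5: PC=5 idx=2 pred=N actual=T -> ctr[2]=2
Ev 6: PC=1 idx=1 pred=N actual=N -> ctr[1]=0
Ev 7: PC=1 idx=1 pred=N actual=T -> ctr[1]=1
Ev 8: PC=1 idx=1 pred=N actual=N -> ctr[1]=0
Ev 9: PC=5 idx=2 pred=T actual=N -> ctr[2]=1
Ev 10: PC=5 idx=2 pred=N actual=N -> ctr[2]=0
Ev 11: PC=1 idx=1 pred=N actual=T -> ctr[1]=1
Ev 12: PC=1 idx=1 pred=N actual=T -> ctr[1]=2
Ev 13: PC=1 idx=1 pred=T actual=T -> ctr[1]=3
Ev 14: PC=5 idx=2 pred=N actual=T -> ctr[2]=1

Answer: 0 3 1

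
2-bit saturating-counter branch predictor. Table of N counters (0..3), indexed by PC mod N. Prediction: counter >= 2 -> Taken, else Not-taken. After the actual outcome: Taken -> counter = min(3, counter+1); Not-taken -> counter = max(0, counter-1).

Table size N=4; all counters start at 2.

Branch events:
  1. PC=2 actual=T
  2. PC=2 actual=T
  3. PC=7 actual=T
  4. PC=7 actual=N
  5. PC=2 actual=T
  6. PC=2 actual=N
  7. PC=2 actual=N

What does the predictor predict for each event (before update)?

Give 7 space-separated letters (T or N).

Answer: T T T T T T T

Derivation:
Ev 1: PC=2 idx=2 pred=T actual=T -> ctr[2]=3
Ev 2: PC=2 idx=2 pred=T actual=T -> ctr[2]=3
Ev 3: PC=7 idx=3 pred=T actual=T -> ctr[3]=3
Ev 4: PC=7 idx=3 pred=T actual=N -> ctr[3]=2
Ev 5: PC=2 idx=2 pred=T actual=T -> ctr[2]=3
Ev 6: PC=2 idx=2 pred=T actual=N -> ctr[2]=2
Ev 7: PC=2 idx=2 pred=T actual=N -> ctr[2]=1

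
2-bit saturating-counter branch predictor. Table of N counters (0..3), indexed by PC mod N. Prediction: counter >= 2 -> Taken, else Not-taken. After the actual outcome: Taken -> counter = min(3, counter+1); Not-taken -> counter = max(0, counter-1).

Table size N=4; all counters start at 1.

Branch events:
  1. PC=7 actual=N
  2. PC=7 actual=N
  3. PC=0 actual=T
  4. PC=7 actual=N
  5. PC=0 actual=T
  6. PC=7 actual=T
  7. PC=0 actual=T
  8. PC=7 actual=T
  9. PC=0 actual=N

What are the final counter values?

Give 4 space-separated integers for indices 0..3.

Ev 1: PC=7 idx=3 pred=N actual=N -> ctr[3]=0
Ev 2: PC=7 idx=3 pred=N actual=N -> ctr[3]=0
Ev 3: PC=0 idx=0 pred=N actual=T -> ctr[0]=2
Ev 4: PC=7 idx=3 pred=N actual=N -> ctr[3]=0
Ev 5: PC=0 idx=0 pred=T actual=T -> ctr[0]=3
Ev 6: PC=7 idx=3 pred=N actual=T -> ctr[3]=1
Ev 7: PC=0 idx=0 pred=T actual=T -> ctr[0]=3
Ev 8: PC=7 idx=3 pred=N actual=T -> ctr[3]=2
Ev 9: PC=0 idx=0 pred=T actual=N -> ctr[0]=2

Answer: 2 1 1 2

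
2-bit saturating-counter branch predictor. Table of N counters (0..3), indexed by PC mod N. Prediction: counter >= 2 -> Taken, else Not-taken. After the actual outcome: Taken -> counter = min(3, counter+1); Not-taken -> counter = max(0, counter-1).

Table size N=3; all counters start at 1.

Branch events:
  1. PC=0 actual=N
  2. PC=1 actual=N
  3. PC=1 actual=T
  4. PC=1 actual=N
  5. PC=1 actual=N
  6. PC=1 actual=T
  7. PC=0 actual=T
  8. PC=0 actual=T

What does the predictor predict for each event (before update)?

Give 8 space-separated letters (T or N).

Ev 1: PC=0 idx=0 pred=N actual=N -> ctr[0]=0
Ev 2: PC=1 idx=1 pred=N actual=N -> ctr[1]=0
Ev 3: PC=1 idx=1 pred=N actual=T -> ctr[1]=1
Ev 4: PC=1 idx=1 pred=N actual=N -> ctr[1]=0
Ev 5: PC=1 idx=1 pred=N actual=N -> ctr[1]=0
Ev 6: PC=1 idx=1 pred=N actual=T -> ctr[1]=1
Ev 7: PC=0 idx=0 pred=N actual=T -> ctr[0]=1
Ev 8: PC=0 idx=0 pred=N actual=T -> ctr[0]=2

Answer: N N N N N N N N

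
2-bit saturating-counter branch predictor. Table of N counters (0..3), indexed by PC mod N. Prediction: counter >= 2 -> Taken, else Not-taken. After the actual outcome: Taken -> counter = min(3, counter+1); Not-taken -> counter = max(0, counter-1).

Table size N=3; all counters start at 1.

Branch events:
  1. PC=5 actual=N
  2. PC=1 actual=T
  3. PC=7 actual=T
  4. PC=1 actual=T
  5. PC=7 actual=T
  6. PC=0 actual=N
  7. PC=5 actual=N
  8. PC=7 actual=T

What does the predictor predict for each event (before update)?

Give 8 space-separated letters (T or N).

Ev 1: PC=5 idx=2 pred=N actual=N -> ctr[2]=0
Ev 2: PC=1 idx=1 pred=N actual=T -> ctr[1]=2
Ev 3: PC=7 idx=1 pred=T actual=T -> ctr[1]=3
Ev 4: PC=1 idx=1 pred=T actual=T -> ctr[1]=3
Ev 5: PC=7 idx=1 pred=T actual=T -> ctr[1]=3
Ev 6: PC=0 idx=0 pred=N actual=N -> ctr[0]=0
Ev 7: PC=5 idx=2 pred=N actual=N -> ctr[2]=0
Ev 8: PC=7 idx=1 pred=T actual=T -> ctr[1]=3

Answer: N N T T T N N T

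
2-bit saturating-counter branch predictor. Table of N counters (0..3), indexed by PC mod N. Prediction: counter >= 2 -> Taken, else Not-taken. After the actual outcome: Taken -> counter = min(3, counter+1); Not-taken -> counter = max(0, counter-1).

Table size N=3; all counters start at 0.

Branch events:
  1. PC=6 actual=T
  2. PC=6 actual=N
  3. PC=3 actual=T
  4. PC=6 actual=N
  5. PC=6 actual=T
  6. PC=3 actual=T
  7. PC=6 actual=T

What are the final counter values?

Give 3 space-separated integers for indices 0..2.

Ev 1: PC=6 idx=0 pred=N actual=T -> ctr[0]=1
Ev 2: PC=6 idx=0 pred=N actual=N -> ctr[0]=0
Ev 3: PC=3 idx=0 pred=N actual=T -> ctr[0]=1
Ev 4: PC=6 idx=0 pred=N actual=N -> ctr[0]=0
Ev 5: PC=6 idx=0 pred=N actual=T -> ctr[0]=1
Ev 6: PC=3 idx=0 pred=N actual=T -> ctr[0]=2
Ev 7: PC=6 idx=0 pred=T actual=T -> ctr[0]=3

Answer: 3 0 0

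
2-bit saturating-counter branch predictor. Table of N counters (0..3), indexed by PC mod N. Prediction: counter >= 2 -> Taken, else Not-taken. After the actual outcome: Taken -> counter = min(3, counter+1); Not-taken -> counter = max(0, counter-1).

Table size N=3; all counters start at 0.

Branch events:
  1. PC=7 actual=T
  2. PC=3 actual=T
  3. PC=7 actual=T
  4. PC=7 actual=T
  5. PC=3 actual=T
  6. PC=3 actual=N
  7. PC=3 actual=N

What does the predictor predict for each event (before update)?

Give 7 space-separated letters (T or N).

Answer: N N N T N T N

Derivation:
Ev 1: PC=7 idx=1 pred=N actual=T -> ctr[1]=1
Ev 2: PC=3 idx=0 pred=N actual=T -> ctr[0]=1
Ev 3: PC=7 idx=1 pred=N actual=T -> ctr[1]=2
Ev 4: PC=7 idx=1 pred=T actual=T -> ctr[1]=3
Ev 5: PC=3 idx=0 pred=N actual=T -> ctr[0]=2
Ev 6: PC=3 idx=0 pred=T actual=N -> ctr[0]=1
Ev 7: PC=3 idx=0 pred=N actual=N -> ctr[0]=0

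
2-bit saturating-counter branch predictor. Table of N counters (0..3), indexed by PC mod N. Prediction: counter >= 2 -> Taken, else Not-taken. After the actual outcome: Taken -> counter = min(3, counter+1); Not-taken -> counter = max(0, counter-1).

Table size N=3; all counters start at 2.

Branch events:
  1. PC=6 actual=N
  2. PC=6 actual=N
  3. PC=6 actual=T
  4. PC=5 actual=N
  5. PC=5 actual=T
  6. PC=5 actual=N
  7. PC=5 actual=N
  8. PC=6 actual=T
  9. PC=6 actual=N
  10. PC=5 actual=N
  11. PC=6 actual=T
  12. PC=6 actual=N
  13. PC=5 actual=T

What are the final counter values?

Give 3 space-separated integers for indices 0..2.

Ev 1: PC=6 idx=0 pred=T actual=N -> ctr[0]=1
Ev 2: PC=6 idx=0 pred=N actual=N -> ctr[0]=0
Ev 3: PC=6 idx=0 pred=N actual=T -> ctr[0]=1
Ev 4: PC=5 idx=2 pred=T actual=N -> ctr[2]=1
Ev 5: PC=5 idx=2 pred=N actual=T -> ctr[2]=2
Ev 6: PC=5 idx=2 pred=T actual=N -> ctr[2]=1
Ev 7: PC=5 idx=2 pred=N actual=N -> ctr[2]=0
Ev 8: PC=6 idx=0 pred=N actual=T -> ctr[0]=2
Ev 9: PC=6 idx=0 pred=T actual=N -> ctr[0]=1
Ev 10: PC=5 idx=2 pred=N actual=N -> ctr[2]=0
Ev 11: PC=6 idx=0 pred=N actual=T -> ctr[0]=2
Ev 12: PC=6 idx=0 pred=T actual=N -> ctr[0]=1
Ev 13: PC=5 idx=2 pred=N actual=T -> ctr[2]=1

Answer: 1 2 1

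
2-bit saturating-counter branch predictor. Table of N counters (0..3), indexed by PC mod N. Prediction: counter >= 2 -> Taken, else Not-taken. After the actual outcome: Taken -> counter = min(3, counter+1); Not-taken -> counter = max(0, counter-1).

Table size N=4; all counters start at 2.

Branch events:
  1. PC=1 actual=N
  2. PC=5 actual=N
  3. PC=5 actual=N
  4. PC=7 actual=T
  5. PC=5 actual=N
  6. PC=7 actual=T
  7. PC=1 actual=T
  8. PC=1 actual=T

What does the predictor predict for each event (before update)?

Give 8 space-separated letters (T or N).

Answer: T N N T N T N N

Derivation:
Ev 1: PC=1 idx=1 pred=T actual=N -> ctr[1]=1
Ev 2: PC=5 idx=1 pred=N actual=N -> ctr[1]=0
Ev 3: PC=5 idx=1 pred=N actual=N -> ctr[1]=0
Ev 4: PC=7 idx=3 pred=T actual=T -> ctr[3]=3
Ev 5: PC=5 idx=1 pred=N actual=N -> ctr[1]=0
Ev 6: PC=7 idx=3 pred=T actual=T -> ctr[3]=3
Ev 7: PC=1 idx=1 pred=N actual=T -> ctr[1]=1
Ev 8: PC=1 idx=1 pred=N actual=T -> ctr[1]=2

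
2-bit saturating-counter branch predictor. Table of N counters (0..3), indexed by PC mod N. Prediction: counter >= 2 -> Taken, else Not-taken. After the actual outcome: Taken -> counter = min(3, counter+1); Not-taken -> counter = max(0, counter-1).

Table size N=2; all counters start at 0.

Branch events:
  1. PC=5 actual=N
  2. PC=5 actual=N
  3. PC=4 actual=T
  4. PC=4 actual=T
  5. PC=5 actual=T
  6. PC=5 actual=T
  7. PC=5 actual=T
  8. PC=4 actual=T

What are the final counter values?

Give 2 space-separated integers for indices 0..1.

Answer: 3 3

Derivation:
Ev 1: PC=5 idx=1 pred=N actual=N -> ctr[1]=0
Ev 2: PC=5 idx=1 pred=N actual=N -> ctr[1]=0
Ev 3: PC=4 idx=0 pred=N actual=T -> ctr[0]=1
Ev 4: PC=4 idx=0 pred=N actual=T -> ctr[0]=2
Ev 5: PC=5 idx=1 pred=N actual=T -> ctr[1]=1
Ev 6: PC=5 idx=1 pred=N actual=T -> ctr[1]=2
Ev 7: PC=5 idx=1 pred=T actual=T -> ctr[1]=3
Ev 8: PC=4 idx=0 pred=T actual=T -> ctr[0]=3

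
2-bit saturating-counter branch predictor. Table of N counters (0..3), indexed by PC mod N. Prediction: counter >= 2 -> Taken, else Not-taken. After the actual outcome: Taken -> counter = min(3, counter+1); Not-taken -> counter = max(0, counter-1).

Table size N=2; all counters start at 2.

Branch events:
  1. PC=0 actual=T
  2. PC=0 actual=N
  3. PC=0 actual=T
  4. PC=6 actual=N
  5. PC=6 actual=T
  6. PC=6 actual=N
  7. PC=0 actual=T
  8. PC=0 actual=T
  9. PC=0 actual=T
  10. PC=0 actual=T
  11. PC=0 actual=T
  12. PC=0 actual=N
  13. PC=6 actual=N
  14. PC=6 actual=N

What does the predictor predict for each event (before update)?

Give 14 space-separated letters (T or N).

Ev 1: PC=0 idx=0 pred=T actual=T -> ctr[0]=3
Ev 2: PC=0 idx=0 pred=T actual=N -> ctr[0]=2
Ev 3: PC=0 idx=0 pred=T actual=T -> ctr[0]=3
Ev 4: PC=6 idx=0 pred=T actual=N -> ctr[0]=2
Ev 5: PC=6 idx=0 pred=T actual=T -> ctr[0]=3
Ev 6: PC=6 idx=0 pred=T actual=N -> ctr[0]=2
Ev 7: PC=0 idx=0 pred=T actual=T -> ctr[0]=3
Ev 8: PC=0 idx=0 pred=T actual=T -> ctr[0]=3
Ev 9: PC=0 idx=0 pred=T actual=T -> ctr[0]=3
Ev 10: PC=0 idx=0 pred=T actual=T -> ctr[0]=3
Ev 11: PC=0 idx=0 pred=T actual=T -> ctr[0]=3
Ev 12: PC=0 idx=0 pred=T actual=N -> ctr[0]=2
Ev 13: PC=6 idx=0 pred=T actual=N -> ctr[0]=1
Ev 14: PC=6 idx=0 pred=N actual=N -> ctr[0]=0

Answer: T T T T T T T T T T T T T N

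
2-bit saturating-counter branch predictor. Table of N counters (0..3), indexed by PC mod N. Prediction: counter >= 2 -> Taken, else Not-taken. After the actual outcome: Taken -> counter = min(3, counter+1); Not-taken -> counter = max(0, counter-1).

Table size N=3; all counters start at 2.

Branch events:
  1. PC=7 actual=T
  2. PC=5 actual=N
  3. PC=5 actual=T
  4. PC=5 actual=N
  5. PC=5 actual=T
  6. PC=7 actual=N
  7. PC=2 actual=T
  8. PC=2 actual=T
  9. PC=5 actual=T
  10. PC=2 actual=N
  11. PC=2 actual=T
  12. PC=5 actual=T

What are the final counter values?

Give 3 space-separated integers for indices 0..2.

Answer: 2 2 3

Derivation:
Ev 1: PC=7 idx=1 pred=T actual=T -> ctr[1]=3
Ev 2: PC=5 idx=2 pred=T actual=N -> ctr[2]=1
Ev 3: PC=5 idx=2 pred=N actual=T -> ctr[2]=2
Ev 4: PC=5 idx=2 pred=T actual=N -> ctr[2]=1
Ev 5: PC=5 idx=2 pred=N actual=T -> ctr[2]=2
Ev 6: PC=7 idx=1 pred=T actual=N -> ctr[1]=2
Ev 7: PC=2 idx=2 pred=T actual=T -> ctr[2]=3
Ev 8: PC=2 idx=2 pred=T actual=T -> ctr[2]=3
Ev 9: PC=5 idx=2 pred=T actual=T -> ctr[2]=3
Ev 10: PC=2 idx=2 pred=T actual=N -> ctr[2]=2
Ev 11: PC=2 idx=2 pred=T actual=T -> ctr[2]=3
Ev 12: PC=5 idx=2 pred=T actual=T -> ctr[2]=3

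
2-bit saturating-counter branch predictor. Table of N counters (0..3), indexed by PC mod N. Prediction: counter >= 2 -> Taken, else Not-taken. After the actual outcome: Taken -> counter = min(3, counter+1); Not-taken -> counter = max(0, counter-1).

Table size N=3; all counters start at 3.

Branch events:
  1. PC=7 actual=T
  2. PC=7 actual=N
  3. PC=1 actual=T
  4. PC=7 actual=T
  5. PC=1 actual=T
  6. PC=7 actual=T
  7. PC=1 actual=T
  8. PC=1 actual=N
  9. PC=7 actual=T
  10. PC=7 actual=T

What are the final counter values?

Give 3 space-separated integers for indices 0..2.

Answer: 3 3 3

Derivation:
Ev 1: PC=7 idx=1 pred=T actual=T -> ctr[1]=3
Ev 2: PC=7 idx=1 pred=T actual=N -> ctr[1]=2
Ev 3: PC=1 idx=1 pred=T actual=T -> ctr[1]=3
Ev 4: PC=7 idx=1 pred=T actual=T -> ctr[1]=3
Ev 5: PC=1 idx=1 pred=T actual=T -> ctr[1]=3
Ev 6: PC=7 idx=1 pred=T actual=T -> ctr[1]=3
Ev 7: PC=1 idx=1 pred=T actual=T -> ctr[1]=3
Ev 8: PC=1 idx=1 pred=T actual=N -> ctr[1]=2
Ev 9: PC=7 idx=1 pred=T actual=T -> ctr[1]=3
Ev 10: PC=7 idx=1 pred=T actual=T -> ctr[1]=3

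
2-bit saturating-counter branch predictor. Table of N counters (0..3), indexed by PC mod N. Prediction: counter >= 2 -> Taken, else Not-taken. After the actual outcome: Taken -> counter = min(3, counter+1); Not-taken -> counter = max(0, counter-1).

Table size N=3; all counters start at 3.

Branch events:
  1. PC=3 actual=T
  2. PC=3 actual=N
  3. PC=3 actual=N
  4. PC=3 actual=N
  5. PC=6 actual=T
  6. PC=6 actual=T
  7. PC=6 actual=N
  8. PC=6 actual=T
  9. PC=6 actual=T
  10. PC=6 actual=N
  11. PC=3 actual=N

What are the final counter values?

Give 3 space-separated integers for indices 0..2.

Answer: 1 3 3

Derivation:
Ev 1: PC=3 idx=0 pred=T actual=T -> ctr[0]=3
Ev 2: PC=3 idx=0 pred=T actual=N -> ctr[0]=2
Ev 3: PC=3 idx=0 pred=T actual=N -> ctr[0]=1
Ev 4: PC=3 idx=0 pred=N actual=N -> ctr[0]=0
Ev 5: PC=6 idx=0 pred=N actual=T -> ctr[0]=1
Ev 6: PC=6 idx=0 pred=N actual=T -> ctr[0]=2
Ev 7: PC=6 idx=0 pred=T actual=N -> ctr[0]=1
Ev 8: PC=6 idx=0 pred=N actual=T -> ctr[0]=2
Ev 9: PC=6 idx=0 pred=T actual=T -> ctr[0]=3
Ev 10: PC=6 idx=0 pred=T actual=N -> ctr[0]=2
Ev 11: PC=3 idx=0 pred=T actual=N -> ctr[0]=1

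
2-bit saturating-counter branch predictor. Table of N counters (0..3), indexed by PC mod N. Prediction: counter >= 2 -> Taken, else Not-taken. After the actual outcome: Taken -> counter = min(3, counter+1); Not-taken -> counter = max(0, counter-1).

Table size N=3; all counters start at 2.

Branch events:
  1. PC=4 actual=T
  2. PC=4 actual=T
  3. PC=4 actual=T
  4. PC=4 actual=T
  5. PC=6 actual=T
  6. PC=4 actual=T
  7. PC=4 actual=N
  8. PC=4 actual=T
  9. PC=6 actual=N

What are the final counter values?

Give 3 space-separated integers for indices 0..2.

Answer: 2 3 2

Derivation:
Ev 1: PC=4 idx=1 pred=T actual=T -> ctr[1]=3
Ev 2: PC=4 idx=1 pred=T actual=T -> ctr[1]=3
Ev 3: PC=4 idx=1 pred=T actual=T -> ctr[1]=3
Ev 4: PC=4 idx=1 pred=T actual=T -> ctr[1]=3
Ev 5: PC=6 idx=0 pred=T actual=T -> ctr[0]=3
Ev 6: PC=4 idx=1 pred=T actual=T -> ctr[1]=3
Ev 7: PC=4 idx=1 pred=T actual=N -> ctr[1]=2
Ev 8: PC=4 idx=1 pred=T actual=T -> ctr[1]=3
Ev 9: PC=6 idx=0 pred=T actual=N -> ctr[0]=2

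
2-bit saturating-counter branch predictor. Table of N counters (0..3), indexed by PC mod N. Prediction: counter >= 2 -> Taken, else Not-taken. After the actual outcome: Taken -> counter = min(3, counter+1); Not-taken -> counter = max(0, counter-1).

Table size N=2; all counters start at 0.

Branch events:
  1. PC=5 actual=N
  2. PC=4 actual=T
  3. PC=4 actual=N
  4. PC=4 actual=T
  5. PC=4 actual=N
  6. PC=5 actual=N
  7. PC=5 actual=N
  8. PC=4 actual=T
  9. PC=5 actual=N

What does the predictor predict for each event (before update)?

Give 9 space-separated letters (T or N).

Answer: N N N N N N N N N

Derivation:
Ev 1: PC=5 idx=1 pred=N actual=N -> ctr[1]=0
Ev 2: PC=4 idx=0 pred=N actual=T -> ctr[0]=1
Ev 3: PC=4 idx=0 pred=N actual=N -> ctr[0]=0
Ev 4: PC=4 idx=0 pred=N actual=T -> ctr[0]=1
Ev 5: PC=4 idx=0 pred=N actual=N -> ctr[0]=0
Ev 6: PC=5 idx=1 pred=N actual=N -> ctr[1]=0
Ev 7: PC=5 idx=1 pred=N actual=N -> ctr[1]=0
Ev 8: PC=4 idx=0 pred=N actual=T -> ctr[0]=1
Ev 9: PC=5 idx=1 pred=N actual=N -> ctr[1]=0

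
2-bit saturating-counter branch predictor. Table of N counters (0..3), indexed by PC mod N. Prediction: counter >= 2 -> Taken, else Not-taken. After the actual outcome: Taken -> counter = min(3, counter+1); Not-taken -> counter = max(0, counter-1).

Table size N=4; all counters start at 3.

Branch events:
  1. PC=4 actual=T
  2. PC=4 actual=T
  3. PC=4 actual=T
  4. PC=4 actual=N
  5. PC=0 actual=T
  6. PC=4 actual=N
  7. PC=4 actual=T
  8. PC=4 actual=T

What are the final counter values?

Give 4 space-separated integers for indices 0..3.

Ev 1: PC=4 idx=0 pred=T actual=T -> ctr[0]=3
Ev 2: PC=4 idx=0 pred=T actual=T -> ctr[0]=3
Ev 3: PC=4 idx=0 pred=T actual=T -> ctr[0]=3
Ev 4: PC=4 idx=0 pred=T actual=N -> ctr[0]=2
Ev 5: PC=0 idx=0 pred=T actual=T -> ctr[0]=3
Ev 6: PC=4 idx=0 pred=T actual=N -> ctr[0]=2
Ev 7: PC=4 idx=0 pred=T actual=T -> ctr[0]=3
Ev 8: PC=4 idx=0 pred=T actual=T -> ctr[0]=3

Answer: 3 3 3 3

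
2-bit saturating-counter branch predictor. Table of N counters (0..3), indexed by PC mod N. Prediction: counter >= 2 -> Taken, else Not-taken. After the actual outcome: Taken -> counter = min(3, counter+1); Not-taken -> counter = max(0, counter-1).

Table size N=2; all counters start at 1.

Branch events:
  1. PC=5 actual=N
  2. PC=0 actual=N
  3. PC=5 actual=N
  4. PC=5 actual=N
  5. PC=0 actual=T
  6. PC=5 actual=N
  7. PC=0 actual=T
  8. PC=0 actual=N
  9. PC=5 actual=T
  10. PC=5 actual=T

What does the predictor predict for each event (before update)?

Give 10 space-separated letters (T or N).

Answer: N N N N N N N T N N

Derivation:
Ev 1: PC=5 idx=1 pred=N actual=N -> ctr[1]=0
Ev 2: PC=0 idx=0 pred=N actual=N -> ctr[0]=0
Ev 3: PC=5 idx=1 pred=N actual=N -> ctr[1]=0
Ev 4: PC=5 idx=1 pred=N actual=N -> ctr[1]=0
Ev 5: PC=0 idx=0 pred=N actual=T -> ctr[0]=1
Ev 6: PC=5 idx=1 pred=N actual=N -> ctr[1]=0
Ev 7: PC=0 idx=0 pred=N actual=T -> ctr[0]=2
Ev 8: PC=0 idx=0 pred=T actual=N -> ctr[0]=1
Ev 9: PC=5 idx=1 pred=N actual=T -> ctr[1]=1
Ev 10: PC=5 idx=1 pred=N actual=T -> ctr[1]=2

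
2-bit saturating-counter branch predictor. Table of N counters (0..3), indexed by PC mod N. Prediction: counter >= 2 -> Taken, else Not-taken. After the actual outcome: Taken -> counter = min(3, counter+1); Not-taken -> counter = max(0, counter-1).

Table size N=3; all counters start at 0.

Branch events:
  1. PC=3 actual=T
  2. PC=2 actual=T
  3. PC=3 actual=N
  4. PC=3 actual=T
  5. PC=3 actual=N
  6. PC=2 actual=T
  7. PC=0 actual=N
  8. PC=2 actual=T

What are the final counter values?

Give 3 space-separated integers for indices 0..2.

Answer: 0 0 3

Derivation:
Ev 1: PC=3 idx=0 pred=N actual=T -> ctr[0]=1
Ev 2: PC=2 idx=2 pred=N actual=T -> ctr[2]=1
Ev 3: PC=3 idx=0 pred=N actual=N -> ctr[0]=0
Ev 4: PC=3 idx=0 pred=N actual=T -> ctr[0]=1
Ev 5: PC=3 idx=0 pred=N actual=N -> ctr[0]=0
Ev 6: PC=2 idx=2 pred=N actual=T -> ctr[2]=2
Ev 7: PC=0 idx=0 pred=N actual=N -> ctr[0]=0
Ev 8: PC=2 idx=2 pred=T actual=T -> ctr[2]=3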